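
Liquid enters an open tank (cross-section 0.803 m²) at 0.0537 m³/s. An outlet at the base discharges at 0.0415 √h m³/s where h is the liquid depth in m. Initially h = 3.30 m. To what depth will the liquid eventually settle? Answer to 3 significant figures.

1.67 m

A dh/dt = Q_in − 0.0415 √h. Steady state requires inflow = outflow:
Q_in = 0.0415 √h_ss ⇒ √h_ss = 0.0537/0.0415 = 1.2940.
h_ss = 1.2940² = 1.6744 m. (Since h₀ = 3.30 m > h_ss, the level will fall toward this value.)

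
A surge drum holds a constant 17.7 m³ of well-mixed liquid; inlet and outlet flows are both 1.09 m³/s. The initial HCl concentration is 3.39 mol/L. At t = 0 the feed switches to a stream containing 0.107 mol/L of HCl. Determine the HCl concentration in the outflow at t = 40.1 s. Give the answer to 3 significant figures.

0.385 mol/L

Accumulation = in − out for the solute gives V dC/dt = Q(C_in − C).
Time constant τ = V/Q = 17.7/1.09 = 16.239 s.
Solution: C(t) = C_in + (C₀ − C_in) e^(−t/τ).
C(40.1) = 0.107 + (3.39 − 0.107)·e^(−40.1/16.239) = 0.107 + (3.2830)·0.084633 = 0.38485 mol/L.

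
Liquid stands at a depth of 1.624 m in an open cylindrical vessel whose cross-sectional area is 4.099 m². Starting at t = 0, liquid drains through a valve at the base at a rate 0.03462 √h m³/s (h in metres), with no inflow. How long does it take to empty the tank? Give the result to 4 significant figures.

301.8 s

With no inflow, A dh/dt = −0.03462 √h.
∫ h^(−1/2) dh = −(0.03462/A) ∫ dt, giving 2√h = 2√h₀ − (0.03462/A) t.
Set h = 0: 2√h₀ = (0.03462/A) t_empty ⇒ t_empty = 2A√h₀/0.03462.
t_empty = 2·4.099·√1.624/0.03462 = 8.19800·1.27436/0.03462 = 301.768 s.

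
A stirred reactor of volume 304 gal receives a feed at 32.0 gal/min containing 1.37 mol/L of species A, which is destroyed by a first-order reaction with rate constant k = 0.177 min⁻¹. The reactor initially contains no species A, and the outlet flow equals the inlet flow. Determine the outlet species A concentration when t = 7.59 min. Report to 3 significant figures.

Species balance: V dC/dt = Q C_in − Q C − k V C.
This is linear with rate a = Q/V + k = 0.28226 min⁻¹.
C_ss = Q C_in/(Q + kV) = 0.51091 mol/L; C(t) = C_ss + (C₀ − C_ss) e^(−a t).
C(7.59) = 0.51091 + (-0.51091)·e^(−0.28226·7.59) = 0.51091 + (-0.51091)·0.11738 = 0.45094 mol/L.

0.451 mol/L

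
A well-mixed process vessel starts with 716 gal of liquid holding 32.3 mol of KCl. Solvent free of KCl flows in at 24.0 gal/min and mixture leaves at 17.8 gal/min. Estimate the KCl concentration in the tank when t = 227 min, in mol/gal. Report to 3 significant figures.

0.000671 mol/gal

Total volume: dV/dt = Q_in − Q_out = 6.2000 gal/min, so V(t) = 716 + 6.2000 t and V(227) = 2123.4 gal.
Species balance (pure solvent in): dm/dt = −Q_out · m/V(t).
dm/m = −Q_out dt/(V₀ + 6.2000 t); integrating gives ln(m/m₀) = −(Q_out/(Q_in−Q_out)) ln(V/V₀).
m = m₀ (V₀/V)^(Q_out/(Q_in−Q_out)) = 32.3 × (716/2123.4)^(2.8710) = 1.4248 mol.
C = m/V = 1.4248/2123.4 = 0.00067102 mol/gal.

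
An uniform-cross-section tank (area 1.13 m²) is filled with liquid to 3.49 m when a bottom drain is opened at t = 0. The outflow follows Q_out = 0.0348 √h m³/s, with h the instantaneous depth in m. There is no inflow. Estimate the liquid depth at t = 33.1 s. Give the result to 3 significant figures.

A dh/dt = −Q_out = −0.0348 √h.
Separate and integrate: 2(√h − √h₀) = −(0.0348/A) t.
√h = √3.49 − 0.0348·33.1/(2·1.13) = 1.8682 − 0.50968 = 1.3585.
h = 1.3585² = 1.8454 m.

1.85 m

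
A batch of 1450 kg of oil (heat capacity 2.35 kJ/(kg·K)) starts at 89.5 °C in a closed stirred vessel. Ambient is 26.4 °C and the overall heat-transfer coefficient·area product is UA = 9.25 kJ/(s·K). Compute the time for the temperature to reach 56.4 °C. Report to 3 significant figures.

274 s

Energy balance: M c_p dT/dt = −UA(T − T_amb).
τ = M c_p/UA = 368.38 s; T_ss = T_amb = 26.400 °C.
T(t) = T_ss + (T₀ − T_ss)e^(−t/τ); set T = 56.4:
t = −τ ln[(T − T_ss)/(T₀ − T_ss)] = −368.38 · ln(0.47544) = 273.90 s.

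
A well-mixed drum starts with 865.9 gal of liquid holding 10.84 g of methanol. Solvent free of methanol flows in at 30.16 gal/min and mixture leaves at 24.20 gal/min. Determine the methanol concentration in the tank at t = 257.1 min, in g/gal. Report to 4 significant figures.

Total volume: dV/dt = Q_in − Q_out = 5.96000 gal/min, so V(t) = 865.9 + 5.96000 t and V(257.1) = 2398.22 gal.
Species balance (pure solvent in): dm/dt = −Q_out · m/V(t).
Separate: dm/m = −Q_out dt/V(t) ⇒ ln(m/m₀) = −(Q_out/(Q_in−Q_out)) ln(V/V₀).
m = m₀ (V₀/V)^(Q_out/(Q_in−Q_out)) = 10.84 × (865.9/2398.22)^(4.06040) = 0.173230 g.
C = m/V = 0.173230/2398.22 = 7.22330e-05 g/gal.

7.223e-05 g/gal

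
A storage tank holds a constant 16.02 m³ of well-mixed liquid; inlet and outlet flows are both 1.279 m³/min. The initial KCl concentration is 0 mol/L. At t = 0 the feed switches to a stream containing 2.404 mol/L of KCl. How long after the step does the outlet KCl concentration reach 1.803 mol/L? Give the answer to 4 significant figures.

17.36 min

Species balance: V dC/dt = Q(C_in − C) ⇒ τ = V/Q = 12.5254 min.
C(t) = C_in + (C₀ − C_in) e^(−t/τ). Set C = 1.803 and solve for t:
e^(−t/τ) = (C − C_in)/(C₀ − C_in) = (1.803 − 2.404)/(0 − 2.404) = 0.250000
t = −τ ln(…) = 12.5254 × 1.38629 = 17.3639 min.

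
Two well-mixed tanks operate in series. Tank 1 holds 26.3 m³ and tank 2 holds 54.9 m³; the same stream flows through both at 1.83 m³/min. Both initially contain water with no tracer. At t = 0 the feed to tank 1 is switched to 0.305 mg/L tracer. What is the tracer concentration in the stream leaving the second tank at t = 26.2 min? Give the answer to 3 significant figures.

0.106 mg/L

Time constants: τᵢ = Vᵢ/Q for each well-mixed tank.
τ₁ = 26.3/1.83 = 14.372 min; τ₂ = 54.9/1.83 = 30.000 min.
Solving the cascade with C₁(0)=C₂(0)=0 gives C₂(t) = C_in[1 − (τ₁ e^(−t/τ₁) − τ₂ e^(−t/τ₂))/(τ₁ − τ₂)].
At t = 26.2: e^(−t/τ₁) = 0.16153, e^(−t/τ₂) = 0.41756.
C₂ = 0.305·[1 − (14.372·0.16153 − 30.000·0.41756)/(-15.628)] = 0.305·0.34701 = 0.10584 mg/L.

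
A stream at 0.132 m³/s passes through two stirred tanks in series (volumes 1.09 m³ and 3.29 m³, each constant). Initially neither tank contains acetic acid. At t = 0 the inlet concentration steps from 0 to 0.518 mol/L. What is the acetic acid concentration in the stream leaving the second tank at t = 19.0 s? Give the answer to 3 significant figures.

Time constants: τᵢ = Vᵢ/Q for each well-mixed tank.
τ₁ = 1.09/0.132 = 8.2576 s; τ₂ = 3.29/0.132 = 24.924 s.
Tank 1: C₁ = C_in(1 − e^(−t/τ₁)). Tank 2 (τ₁ ≠ τ₂): C₂ = C_in[1 − (τ₁ e^(−t/τ₁) − τ₂ e^(−t/τ₂))/(τ₁ − τ₂)].
At t = 19.0: e^(−t/τ₁) = 0.10017, e^(−t/τ₂) = 0.46659.
C₂ = 0.518·[1 − (8.2576·0.10017 − 24.924·0.46659)/(-16.667)] = 0.518·0.35187 = 0.18227 mol/L.

0.182 mol/L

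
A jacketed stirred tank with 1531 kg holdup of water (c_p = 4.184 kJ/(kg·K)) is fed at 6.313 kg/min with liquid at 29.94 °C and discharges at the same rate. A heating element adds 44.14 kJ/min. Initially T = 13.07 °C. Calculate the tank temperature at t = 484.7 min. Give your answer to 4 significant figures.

29.10 °C

M c_p dT/dt = ṁ c_p (T_in − T) + Q̇.
Rearrange: dT/dt = (T_ss − T)/τ with τ = M/ṁ = 242.515 min and T_ss = T_in + Q̇/(ṁ c_p) = 31.6111 °C.
Solution: T(t) = T_ss + (T₀ − T_ss) e^(−t/τ).
T(484.7) = 31.6111 + (-18.5411)·e^(−484.7/242.515) = 31.6111 + (-18.5411)·0.135520 = 29.0984 °C.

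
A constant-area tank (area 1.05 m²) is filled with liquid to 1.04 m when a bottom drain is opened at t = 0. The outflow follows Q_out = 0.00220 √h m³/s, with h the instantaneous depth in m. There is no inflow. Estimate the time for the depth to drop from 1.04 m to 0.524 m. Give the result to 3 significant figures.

A dh/dt = −Q_out = −0.00220 √h.
This is separable: 2 d(√h)/dt = −0.00220/A, so √h = √h₀ − (0.00220/(2A)) t.
t = 2A(√h₀ − √h)/0.00220 = 2·1.05·(√1.04 − √0.524)/0.00220
  = 2.1000 × (1.0198 − 0.72388) / 0.00220 = 282.47 s.

282 s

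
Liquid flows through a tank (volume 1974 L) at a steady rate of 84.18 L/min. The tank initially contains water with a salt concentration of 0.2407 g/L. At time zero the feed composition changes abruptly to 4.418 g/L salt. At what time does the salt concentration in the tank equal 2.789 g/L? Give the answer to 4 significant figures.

22.08 min

Unsteady species balance (constant V, well mixed): V dC/dt = Q(C_in − C), so τ = V/Q = 23.4498 min.
C(t) = C_in + (C₀ − C_in) e^(−t/τ). Set C = 2.789 and solve for t:
e^(−t/τ) = (C − C_in)/(C₀ − C_in) = (2.789 − 4.418)/(0.2407 − 4.418) = 0.389965
t = −τ ln(…) = 23.4498 × 0.941699 = 22.0826 min.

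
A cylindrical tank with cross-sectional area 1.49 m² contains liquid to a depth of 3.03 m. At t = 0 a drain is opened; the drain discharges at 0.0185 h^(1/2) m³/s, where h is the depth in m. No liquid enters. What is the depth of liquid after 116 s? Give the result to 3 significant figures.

1.04 m

With no inflow, A dh/dt = −0.0185 √h.
Separate and integrate: 2(√h − √h₀) = −(0.0185/A) t.
√h = √3.03 − 0.0185·116/(2·1.49) = 1.7407 − 0.72013 = 1.0206.
h = 1.0206² = 1.0415 m.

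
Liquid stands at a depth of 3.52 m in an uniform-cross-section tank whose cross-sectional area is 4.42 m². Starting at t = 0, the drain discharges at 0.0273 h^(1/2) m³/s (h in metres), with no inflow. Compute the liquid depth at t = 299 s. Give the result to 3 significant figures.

0.908 m

A dh/dt = −Q_out = −0.0273 √h.
This is separable: 2 d(√h)/dt = −0.0273/A, so √h = √h₀ − (0.0273/(2A)) t.
√h = √3.52 − 0.0273·299/(2·4.42) = 1.8762 − 0.92338 = 0.95278.
h = 0.95278² = 0.90780 m.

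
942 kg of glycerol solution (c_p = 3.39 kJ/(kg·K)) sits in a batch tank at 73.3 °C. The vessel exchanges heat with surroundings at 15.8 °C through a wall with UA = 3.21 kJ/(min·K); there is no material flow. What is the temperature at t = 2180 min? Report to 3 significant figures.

M c_p dT/dt = −UA(T − T_amb).
dT/dt = (T_ss − T)/τ with T_ss = T_amb = 15.800 °C, τ = M c_p/UA = 942·3.39/3.21 = 994.82 min.
Solution: T(t) = T_ss + (T₀ − T_ss) e^(−t/τ).
T(2180) = 15.800 + (57.500)·0.11177 = 22.227 °C.

22.2 °C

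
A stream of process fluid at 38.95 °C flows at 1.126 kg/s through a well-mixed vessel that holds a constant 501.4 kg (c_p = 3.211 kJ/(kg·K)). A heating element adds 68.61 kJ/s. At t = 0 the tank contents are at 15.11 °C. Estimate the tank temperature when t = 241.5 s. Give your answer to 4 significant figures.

Unsteady energy balance on the tank contents: M c_p dT/dt = ṁ c_p (T_in − T) + 68.61.
Rearrange: dT/dt = (T_ss − T)/τ with τ = M/ṁ = 445.293 s and T_ss = T_in + Q̇/(ṁ c_p) = 57.9262 °C.
Solution: T(t) = T_ss + (T₀ − T_ss) e^(−t/τ).
T(241.5) = 57.9262 + (-42.8162)·e^(−241.5/445.293) = 57.9262 + (-42.8162)·0.581387 = 33.0334 °C.

33.03 °C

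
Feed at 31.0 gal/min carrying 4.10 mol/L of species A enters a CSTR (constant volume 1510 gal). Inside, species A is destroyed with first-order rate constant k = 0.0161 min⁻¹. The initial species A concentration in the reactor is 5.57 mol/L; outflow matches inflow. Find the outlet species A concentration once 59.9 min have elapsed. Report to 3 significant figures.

2.66 mol/L

Species balance: V dC/dt = Q C_in − Q C − k V C.
This is linear with rate a = Q/V + k = 0.036630 min⁻¹.
C_ss = Q C_in/(Q + kV) = 2.2979 mol/L; C(t) = C_ss + (C₀ − C_ss) e^(−a t).
C(59.9) = 2.2979 + (3.2721)·e^(−0.036630·59.9) = 2.2979 + (3.2721)·0.11146 = 2.6626 mol/L.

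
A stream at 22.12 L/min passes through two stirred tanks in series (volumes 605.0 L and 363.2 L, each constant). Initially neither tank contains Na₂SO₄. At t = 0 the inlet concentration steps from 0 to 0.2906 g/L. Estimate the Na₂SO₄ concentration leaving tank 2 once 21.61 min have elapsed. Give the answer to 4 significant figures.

0.07770 g/L

Time constants: τᵢ = Vᵢ/Q for each well-mixed tank.
τ₁ = 605.0/22.12 = 27.3508 min; τ₂ = 363.2/22.12 = 16.4195 min.
Tank 1: C₁ = C_in(1 − e^(−t/τ₁)). Tank 2 (τ₁ ≠ τ₂): C₂ = C_in[1 − (τ₁ e^(−t/τ₁) − τ₂ e^(−t/τ₂))/(τ₁ − τ₂)].
At t = 21.61: e^(−t/τ₁) = 0.453797, e^(−t/τ₂) = 0.268175.
C₂ = 0.2906·[1 − (27.3508·0.453797 − 16.4195·0.268175)/(10.9313)] = 0.2906·0.267385 = 0.0777021 g/L.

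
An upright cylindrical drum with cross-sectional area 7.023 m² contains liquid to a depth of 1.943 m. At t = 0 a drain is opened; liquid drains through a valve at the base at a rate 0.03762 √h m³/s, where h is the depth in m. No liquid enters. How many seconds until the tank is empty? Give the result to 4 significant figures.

520.4 s

Volume balance on the tank: A dh/dt = −0.03762 √h.
This is separable: 2 d(√h)/dt = −0.03762/A, so √h = √h₀ − (0.03762/(2A)) t.
Set h = 0: 2√h₀ = (0.03762/A) t_empty ⇒ t_empty = 2A√h₀/0.03762.
t_empty = 2·7.023·√1.943/0.03762 = 14.0460·1.39392/0.03762 = 520.440 s.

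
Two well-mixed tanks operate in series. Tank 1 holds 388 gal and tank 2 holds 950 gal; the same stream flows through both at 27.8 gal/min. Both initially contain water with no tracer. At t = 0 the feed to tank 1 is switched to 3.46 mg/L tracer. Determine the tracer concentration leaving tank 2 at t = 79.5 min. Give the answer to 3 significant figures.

2.90 mg/L

Species balance on tank i: dCᵢ/dt = (Cᵢ₋₁ − Cᵢ)/τᵢ with τᵢ = Vᵢ/Q.
τ₁ = 388/27.8 = 13.957 min; τ₂ = 950/27.8 = 34.173 min.
Tank 1: C₁ = C_in(1 − e^(−t/τ₁)). Tank 2 (τ₁ ≠ τ₂): C₂ = C_in[1 − (τ₁ e^(−t/τ₁) − τ₂ e^(−t/τ₂))/(τ₁ − τ₂)].
At t = 79.5: e^(−t/τ₁) = 0.0033589, e^(−t/τ₂) = 0.097645.
C₂ = 3.46·[1 − (13.957·0.0033589 − 34.173·0.097645)/(-20.216)] = 3.46·0.83726 = 2.8969 mg/L.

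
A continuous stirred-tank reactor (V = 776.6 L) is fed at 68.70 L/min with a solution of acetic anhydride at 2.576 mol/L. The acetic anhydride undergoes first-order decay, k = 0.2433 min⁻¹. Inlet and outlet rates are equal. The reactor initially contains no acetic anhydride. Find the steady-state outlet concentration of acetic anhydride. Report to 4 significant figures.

0.6869 mol/L

Species balance: V dC/dt = Q C_in − Q C − k V C.
Steady state (dC/dt = 0): C_ss = Q C_in/(Q + kV) = C_in/(1 + kV/Q).
C_ss = 68.70·2.576/(68.70 + 0.2433·776.6) = 176.971/257.647 = 0.686875 mol/L.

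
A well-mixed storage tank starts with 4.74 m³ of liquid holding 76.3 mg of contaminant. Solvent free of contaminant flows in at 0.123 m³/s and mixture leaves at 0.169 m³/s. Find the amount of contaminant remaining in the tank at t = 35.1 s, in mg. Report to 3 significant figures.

16.5 mg

Let m(t) be the amount of contaminant. Volume: V(t) = V₀ + (Q_in − Q_out) t = 4.74 − 0.046000 t; V(35.1) = 3.1254 m³.
Species balance (pure solvent in): dm/dt = −Q_out · m/V(t).
Separate: dm/m = −Q_out dt/V(t) ⇒ ln(m/m₀) = −(Q_out/(Q_in−Q_out)) ln(V/V₀).
m = m₀ (V₀/V)^(Q_out/(Q_in−Q_out)) = 76.3 × (4.74/3.1254)^(-3.6739) = 16.520 mg.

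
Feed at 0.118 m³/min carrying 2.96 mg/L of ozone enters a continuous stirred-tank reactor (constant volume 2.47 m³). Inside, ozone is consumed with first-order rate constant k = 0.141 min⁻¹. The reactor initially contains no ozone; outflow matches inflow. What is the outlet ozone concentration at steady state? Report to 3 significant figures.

Accumulation = in − out − consumed: V dC/dt = Q C_in − Q C − k V C.
Steady state (dC/dt = 0): C_ss = Q C_in/(Q + kV) = C_in/(1 + kV/Q).
C_ss = 0.118·2.96/(0.118 + 0.141·2.47) = 0.34928/0.46627 = 0.74909 mg/L.

0.749 mg/L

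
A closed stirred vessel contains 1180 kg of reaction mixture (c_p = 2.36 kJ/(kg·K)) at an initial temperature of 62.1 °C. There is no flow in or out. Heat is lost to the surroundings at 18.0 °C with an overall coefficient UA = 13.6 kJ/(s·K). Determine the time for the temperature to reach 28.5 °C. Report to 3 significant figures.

294 s

M c_p dT/dt = −UA(T − T_amb).
τ = M c_p/UA = 204.76 s; T_ss = T_amb = 18.000 °C.
T(t) = T_ss + (T₀ − T_ss)e^(−t/τ); set T = 28.5:
t = −τ ln[(T − T_ss)/(T₀ − T_ss)] = −204.76 · ln(0.23810) = 293.85 s.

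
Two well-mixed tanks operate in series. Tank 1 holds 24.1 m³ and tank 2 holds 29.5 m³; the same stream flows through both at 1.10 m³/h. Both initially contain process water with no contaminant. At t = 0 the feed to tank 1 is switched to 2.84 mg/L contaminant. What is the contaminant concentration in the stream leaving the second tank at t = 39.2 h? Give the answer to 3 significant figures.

Time constants: τᵢ = Vᵢ/Q for each well-mixed tank.
τ₁ = 24.1/1.10 = 21.909 h; τ₂ = 29.5/1.10 = 26.818 h.
Tank 1: C₁ = C_in(1 − e^(−t/τ₁)). Tank 2 (τ₁ ≠ τ₂): C₂ = C_in[1 − (τ₁ e^(−t/τ₁) − τ₂ e^(−t/τ₂))/(τ₁ − τ₂)].
At t = 39.2: e^(−t/τ₁) = 0.16709, e^(−t/τ₂) = 0.23184.
C₂ = 2.84·[1 − (21.909·0.16709 − 26.818·0.23184)/(-4.9091)] = 2.84·0.47918 = 1.3609 mg/L.

1.36 mg/L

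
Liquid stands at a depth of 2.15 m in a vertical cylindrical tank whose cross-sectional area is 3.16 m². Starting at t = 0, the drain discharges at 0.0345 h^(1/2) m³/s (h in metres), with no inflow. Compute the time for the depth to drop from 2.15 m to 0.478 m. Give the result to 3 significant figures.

142 s

A dh/dt = −Q_out = −0.0345 √h.
This is separable: 2 d(√h)/dt = −0.0345/A, so √h = √h₀ − (0.0345/(2A)) t.
t = 2A(√h₀ − √h)/0.0345 = 2·3.16·(√2.15 − √0.478)/0.0345
  = 6.3200 × (1.4663 − 0.69138) / 0.0345 = 141.95 s.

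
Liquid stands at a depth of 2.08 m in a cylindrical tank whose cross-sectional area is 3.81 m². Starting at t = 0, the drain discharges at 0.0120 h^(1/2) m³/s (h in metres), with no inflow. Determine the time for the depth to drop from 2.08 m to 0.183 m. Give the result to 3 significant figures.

A dh/dt = −Q_out = −0.0120 √h.
Separate and integrate: 2(√h − √h₀) = −(0.0120/A) t.
t = 2A(√h₀ − √h)/0.0120 = 2·3.81·(√2.08 − √0.183)/0.0120
  = 7.6200 × (1.4422 − 0.42778) / 0.0120 = 644.17 s.

644 s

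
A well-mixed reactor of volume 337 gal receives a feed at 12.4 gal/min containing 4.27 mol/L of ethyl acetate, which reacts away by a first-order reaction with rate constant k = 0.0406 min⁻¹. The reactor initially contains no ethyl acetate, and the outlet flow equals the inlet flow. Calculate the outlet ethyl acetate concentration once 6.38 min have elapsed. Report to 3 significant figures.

0.791 mol/L

Accumulation = in − out − consumed: V dC/dt = Q C_in − Q C − k V C.
dC/dt = (Q/V) C_in − (Q/V + k) C; effective rate a = Q/V + k = 0.036795 + 0.0406 = 0.077395 min⁻¹.
C_ss = Q C_in/(Q + kV) = 2.0300 mol/L; C(t) = C_ss + (C₀ − C_ss) e^(−a t).
C(6.38) = 2.0300 + (-2.0300)·e^(−0.077395·6.38) = 2.0300 + (-2.0300)·0.61031 = 0.79108 mol/L.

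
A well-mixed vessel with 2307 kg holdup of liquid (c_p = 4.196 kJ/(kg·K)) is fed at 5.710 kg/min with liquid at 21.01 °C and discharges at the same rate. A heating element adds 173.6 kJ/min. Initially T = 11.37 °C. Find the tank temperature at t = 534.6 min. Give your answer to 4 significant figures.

M c_p dT/dt = ṁ c_p (T_in − T) + Q̇.
τ = M/ṁ = 404.028 min; T_ss = T_in + Q̇/(ṁ c_p) = 21.01 + 173.6/(5.710·4.196) = 28.2557 °C.
T approaches T_ss exponentially: T(t) = T_ss + (T₀ − T_ss) e^(−t/τ).
T(534.6) = 28.2557 + (-16.8857)·e^(−534.6/404.028) = 28.2557 + (-16.8857)·0.266288 = 23.7592 °C.

23.76 °C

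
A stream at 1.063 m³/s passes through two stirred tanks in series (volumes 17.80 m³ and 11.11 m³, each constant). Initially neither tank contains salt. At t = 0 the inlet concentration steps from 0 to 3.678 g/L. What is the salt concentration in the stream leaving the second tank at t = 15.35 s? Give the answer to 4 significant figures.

Time constants: τᵢ = Vᵢ/Q for each well-mixed tank.
τ₁ = 17.80/1.063 = 16.7451 s; τ₂ = 11.11/1.063 = 10.4516 s.
Tank 1: C₁ = C_in(1 − e^(−t/τ₁)). Tank 2 (τ₁ ≠ τ₂): C₂ = C_in[1 − (τ₁ e^(−t/τ₁) − τ₂ e^(−t/τ₂))/(τ₁ − τ₂)].
At t = 15.35: e^(−t/τ₁) = 0.399841, e^(−t/τ₂) = 0.230229.
C₂ = 3.678·[1 − (16.7451·0.399841 − 10.4516·0.230229)/(6.29351)] = 3.678·0.318486 = 1.17139 g/L.

1.171 g/L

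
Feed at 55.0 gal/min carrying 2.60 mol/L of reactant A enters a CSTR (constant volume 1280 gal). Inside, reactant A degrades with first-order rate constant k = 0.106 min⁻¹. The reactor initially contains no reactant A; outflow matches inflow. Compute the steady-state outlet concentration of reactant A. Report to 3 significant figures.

0.750 mol/L

V dC/dt = Q(C_in − C) − k V C.
Steady state (dC/dt = 0): C_ss = Q C_in/(Q + kV) = C_in/(1 + kV/Q).
C_ss = 55.0·2.60/(55.0 + 0.106·1280) = 143.00/190.68 = 0.74995 mol/L.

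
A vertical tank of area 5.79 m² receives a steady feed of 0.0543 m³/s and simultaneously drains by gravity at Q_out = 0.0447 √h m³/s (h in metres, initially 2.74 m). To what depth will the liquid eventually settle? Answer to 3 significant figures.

1.48 m

Volume balance on the tank: A dh/dt = Q_in − 0.0447 √h. At steady state dh/dt = 0:
Q_in = 0.0447 √h_ss ⇒ √h_ss = 0.0543/0.0447 = 1.2148.
h_ss = 1.2148² = 1.4757 m. (Since h₀ = 2.74 m > h_ss, the level will fall toward this value.)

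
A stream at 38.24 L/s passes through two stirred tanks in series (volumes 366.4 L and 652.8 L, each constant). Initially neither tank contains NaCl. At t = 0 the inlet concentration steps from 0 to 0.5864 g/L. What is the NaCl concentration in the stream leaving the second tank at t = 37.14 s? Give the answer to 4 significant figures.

0.4502 g/L

Each tank obeys Vᵢ dCᵢ/dt = Q(Cᵢ₋₁ − Cᵢ), so τᵢ = Vᵢ/Q.
τ₁ = 366.4/38.24 = 9.58159 s; τ₂ = 652.8/38.24 = 17.0711 s.
Solving the cascade with C₁(0)=C₂(0)=0 gives C₂(t) = C_in[1 − (τ₁ e^(−t/τ₁) − τ₂ e^(−t/τ₂))/(τ₁ − τ₂)].
At t = 37.14: e^(−t/τ₁) = 0.0207298, e^(−t/τ₂) = 0.113540.
C₂ = 0.5864·[1 − (9.58159·0.0207298 − 17.0711·0.113540)/(-7.48954)] = 0.5864·0.767726 = 0.450194 g/L.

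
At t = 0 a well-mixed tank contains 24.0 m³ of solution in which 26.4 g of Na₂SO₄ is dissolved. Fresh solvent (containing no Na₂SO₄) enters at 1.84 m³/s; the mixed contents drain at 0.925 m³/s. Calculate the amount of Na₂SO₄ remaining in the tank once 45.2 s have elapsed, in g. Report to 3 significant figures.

9.59 g

Let m(t) be the amount of Na₂SO₄. Volume: V(t) = V₀ + (Q_in − Q_out) t = 24.0 + 0.91500 t; V(45.2) = 65.358 m³.
Species balance (pure solvent in): dm/dt = −Q_out · m/V(t).
Separate: dm/m = −Q_out dt/V(t) ⇒ ln(m/m₀) = −(Q_out/(Q_in−Q_out)) ln(V/V₀).
m = m₀ (V₀/V)^(Q_out/(Q_in−Q_out)) = 26.4 × (24.0/65.358)^(1.0109) = 9.5887 g.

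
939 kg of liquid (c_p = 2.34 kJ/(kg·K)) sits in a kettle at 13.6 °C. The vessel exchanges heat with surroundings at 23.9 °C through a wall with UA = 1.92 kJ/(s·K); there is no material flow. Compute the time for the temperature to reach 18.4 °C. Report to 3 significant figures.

Unsteady energy balance on the tank contents: M c_p dT/dt = −UA(T − T_amb).
τ = M c_p/UA = 1144.4 s; T_ss = T_amb = 23.900 °C.
T(t) = T_ss + (T₀ − T_ss)e^(−t/τ); set T = 18.4:
t = −τ ln[(T − T_ss)/(T₀ − T_ss)] = −1144.4 · ln(0.53398) = 718.00 s.

718 s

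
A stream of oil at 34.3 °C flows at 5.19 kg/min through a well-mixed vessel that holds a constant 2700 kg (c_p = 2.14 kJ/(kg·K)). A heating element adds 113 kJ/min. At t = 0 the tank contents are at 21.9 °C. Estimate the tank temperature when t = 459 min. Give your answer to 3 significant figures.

35.1 °C

M c_p dT/dt = ṁ c_p (T_in − T) + Q̇.
Rearrange: dT/dt = (T_ss − T)/τ with τ = M/ṁ = 520.23 min and T_ss = T_in + Q̇/(ṁ c_p) = 44.474 °C.
This is linear first-order; T(t) = T_ss + (T₀ − T_ss) e^(−t/τ).
T(459) = 44.474 + (-22.574)·e^(−459/520.23) = 44.474 + (-22.574)·0.41383 = 35.132 °C.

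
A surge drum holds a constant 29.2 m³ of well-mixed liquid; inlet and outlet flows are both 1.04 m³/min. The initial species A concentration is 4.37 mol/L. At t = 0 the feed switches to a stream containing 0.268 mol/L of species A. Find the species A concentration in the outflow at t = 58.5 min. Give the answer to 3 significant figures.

0.779 mol/L

Transient balance on the dissolved component: V dC/dt = Q(C_in − C).
Rewrite as dC/dt + C/τ = C_in/τ, τ = V/Q = 28.077 min.
Integrating: C(t) = C_in + (C₀ − C_in) e^(−t/τ).
C(58.5) = 0.268 + (4.37 − 0.268)·e^(−58.5/28.077) = 0.268 + (4.1020)·0.12449 = 0.77864 mol/L.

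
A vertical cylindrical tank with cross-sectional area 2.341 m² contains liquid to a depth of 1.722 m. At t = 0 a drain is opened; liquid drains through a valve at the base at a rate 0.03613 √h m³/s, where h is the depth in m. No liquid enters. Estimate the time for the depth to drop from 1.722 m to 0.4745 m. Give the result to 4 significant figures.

80.79 s

With no inflow, A dh/dt = −0.03613 √h.
This is separable: 2 d(√h)/dt = −0.03613/A, so √h = √h₀ − (0.03613/(2A)) t.
t = 2A(√h₀ − √h)/0.03613 = 2·2.341·(√1.722 − √0.4745)/0.03613
  = 4.68200 × (1.31225 − 0.688840) / 0.03613 = 80.7863 s.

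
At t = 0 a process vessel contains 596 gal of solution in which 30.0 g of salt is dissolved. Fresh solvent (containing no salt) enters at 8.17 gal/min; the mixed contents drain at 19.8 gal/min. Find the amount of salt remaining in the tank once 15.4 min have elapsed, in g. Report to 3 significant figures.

16.3 g

Total volume: dV/dt = Q_in − Q_out = -11.630 gal/min, so V(t) = 596 − 11.630 t and V(15.4) = 416.90 gal.
No salt enters, so dm/dt = −Q_out · (m/V).
dm/m = −Q_out dt/(V₀ − 11.630 t); integrating gives ln(m/m₀) = −(Q_out/(Q_in−Q_out)) ln(V/V₀).
m = m₀ (V₀/V)^(Q_out/(Q_in−Q_out)) = 30.0 × (596/416.90)^(-1.7025) = 16.325 g.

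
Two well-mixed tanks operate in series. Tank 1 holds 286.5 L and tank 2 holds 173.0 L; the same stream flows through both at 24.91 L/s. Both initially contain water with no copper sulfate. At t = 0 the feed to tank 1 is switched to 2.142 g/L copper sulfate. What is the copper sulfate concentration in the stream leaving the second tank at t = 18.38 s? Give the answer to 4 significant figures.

Time constants: τᵢ = Vᵢ/Q for each well-mixed tank.
τ₁ = 286.5/24.91 = 11.5014 s; τ₂ = 173.0/24.91 = 6.94500 s.
Tank 1: C₁ = C_in(1 − e^(−t/τ₁)). Tank 2 (τ₁ ≠ τ₂): C₂ = C_in[1 − (τ₁ e^(−t/τ₁) − τ₂ e^(−t/τ₂))/(τ₁ − τ₂)].
At t = 18.38: e^(−t/τ₁) = 0.202287, e^(−t/τ₂) = 0.0708984.
C₂ = 2.142·[1 − (11.5014·0.202287 − 6.94500·0.0708984)/(4.55640)] = 2.142·0.597446 = 1.27973 g/L.

1.280 g/L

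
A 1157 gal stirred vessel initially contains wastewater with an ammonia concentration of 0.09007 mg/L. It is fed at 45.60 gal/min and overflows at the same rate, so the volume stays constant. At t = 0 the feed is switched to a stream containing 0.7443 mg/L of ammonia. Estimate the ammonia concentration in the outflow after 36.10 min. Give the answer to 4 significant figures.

Transient balance on the dissolved component: V dC/dt = Q(C_in − C).
Time constant τ = V/Q = 1157/45.60 = 25.3728 min.
C approaches C_in exponentially: C(t) = C_in + (C₀ − C_in) e^(−t/τ).
C(36.10) = 0.7443 + (0.09007 − 0.7443)·e^(−36.10/25.3728) = 0.7443 + (-0.654230)·0.241042 = 0.586603 mg/L.

0.5866 mg/L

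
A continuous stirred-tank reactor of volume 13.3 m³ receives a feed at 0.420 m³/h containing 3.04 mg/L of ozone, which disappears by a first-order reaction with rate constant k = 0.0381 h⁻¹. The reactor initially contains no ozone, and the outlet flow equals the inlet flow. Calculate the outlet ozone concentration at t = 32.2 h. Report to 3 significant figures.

Species balance: V dC/dt = Q C_in − Q C − k V C.
This is linear with rate a = Q/V + k = 0.069679 h⁻¹.
C_ss = Q C_in/(Q + kV) = 1.3777 mg/L; C(t) = C_ss + (C₀ − C_ss) e^(−a t).
C(32.2) = 1.3777 + (-1.3777)·e^(−0.069679·32.2) = 1.3777 + (-1.3777)·0.10607 = 1.2316 mg/L.

1.23 mg/L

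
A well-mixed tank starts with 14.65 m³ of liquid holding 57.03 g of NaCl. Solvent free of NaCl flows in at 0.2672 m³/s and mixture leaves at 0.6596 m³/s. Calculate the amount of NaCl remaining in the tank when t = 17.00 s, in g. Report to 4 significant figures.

20.54 g

Total volume: dV/dt = Q_in − Q_out = -0.392400 m³/s, so V(t) = 14.65 − 0.392400 t and V(17.00) = 7.97920 m³.
Solute balance: dm/dt = 0 − Q_out C = −Q_out m/V(t).
Separate: dm/m = −Q_out dt/V(t) ⇒ ln(m/m₀) = −(Q_out/(Q_in−Q_out)) ln(V/V₀).
m = m₀ (V₀/V)^(Q_out/(Q_in−Q_out)) = 57.03 × (14.65/7.97920)^(-1.68094) = 20.5372 g.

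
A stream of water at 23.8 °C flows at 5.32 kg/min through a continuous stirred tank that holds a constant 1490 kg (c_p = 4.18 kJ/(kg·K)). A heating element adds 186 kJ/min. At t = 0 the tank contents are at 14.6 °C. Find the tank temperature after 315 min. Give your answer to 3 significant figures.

M c_p dT/dt = ṁ c_p (T_in − T) + Q̇.
Rearrange: dT/dt = (T_ss − T)/τ with τ = M/ṁ = 280.08 min and T_ss = T_in + Q̇/(ṁ c_p) = 32.164 °C.
Solution: T(t) = T_ss + (T₀ − T_ss) e^(−t/τ).
T(315) = 32.164 + (-17.564)·e^(−315/280.08) = 32.164 + (-17.564)·0.32475 = 26.460 °C.

26.5 °C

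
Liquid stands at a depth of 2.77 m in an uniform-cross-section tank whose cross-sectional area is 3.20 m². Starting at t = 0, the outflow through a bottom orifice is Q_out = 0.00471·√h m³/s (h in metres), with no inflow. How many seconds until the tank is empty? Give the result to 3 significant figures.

2260 s

Volume balance on the tank: A dh/dt = −0.00471 √h.
Separate and integrate: 2(√h − √h₀) = −(0.00471/A) t.
Tank is empty when √h = 0: t_empty = 2A√h₀/0.00471.
t_empty = 2·3.20·√2.77/0.00471 = 6.4000·1.6643/0.00471 = 2261.5 s.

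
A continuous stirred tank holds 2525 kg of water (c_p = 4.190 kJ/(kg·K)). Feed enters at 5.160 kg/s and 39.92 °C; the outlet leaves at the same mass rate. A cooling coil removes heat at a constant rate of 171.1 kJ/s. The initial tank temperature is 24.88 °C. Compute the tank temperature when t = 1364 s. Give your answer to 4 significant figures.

31.57 °C

Energy balance: M c_p dT/dt = ṁ c_p (T_in − T) − 171.1.
τ = M/ṁ = 489.341 s; T_ss = T_in − Q̇/(ṁ c_p) = 39.92 − 171.1/(5.160·4.190) = 32.0062 °C.
Integrating: T(t) = T_ss + (T₀ − T_ss) e^(−t/τ).
T(1364) = 32.0062 + (-7.12618)·e^(−1364/489.341) = 32.0062 + (-7.12618)·0.0615798 = 31.5673 °C.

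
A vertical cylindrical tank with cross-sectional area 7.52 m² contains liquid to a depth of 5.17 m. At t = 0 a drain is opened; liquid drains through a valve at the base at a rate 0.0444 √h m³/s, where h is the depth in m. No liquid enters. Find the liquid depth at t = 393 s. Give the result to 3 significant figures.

1.24 m

A dh/dt = −Q_out = −0.0444 √h.
∫ h^(−1/2) dh = −(0.0444/A) ∫ dt, giving 2√h = 2√h₀ − (0.0444/A) t.
√h = √5.17 − 0.0444·393/(2·7.52) = 2.2738 − 1.1602 = 1.1136.
h = 1.1136² = 1.2401 m.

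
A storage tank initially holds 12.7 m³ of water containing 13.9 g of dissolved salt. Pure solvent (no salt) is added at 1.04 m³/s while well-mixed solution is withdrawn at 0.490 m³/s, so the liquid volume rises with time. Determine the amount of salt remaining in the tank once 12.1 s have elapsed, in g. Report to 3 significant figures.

9.55 g

Let m(t) be the amount of salt. Volume: V(t) = V₀ + (Q_in − Q_out) t = 12.7 + 0.55000 t; V(12.1) = 19.355 m³.
Species balance (pure solvent in): dm/dt = −Q_out · m/V(t).
dm/m = −Q_out dt/(V₀ + 0.55000 t); integrating gives ln(m/m₀) = −(Q_out/(Q_in−Q_out)) ln(V/V₀).
m = m₀ (V₀/V)^(Q_out/(Q_in−Q_out)) = 13.9 × (12.7/19.355)^(0.89091) = 9.5497 g.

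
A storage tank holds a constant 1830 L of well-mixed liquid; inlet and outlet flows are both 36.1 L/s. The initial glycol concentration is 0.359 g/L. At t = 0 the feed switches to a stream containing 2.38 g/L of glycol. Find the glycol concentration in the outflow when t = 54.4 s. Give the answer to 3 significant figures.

Mass balance on the solute (V constant): V dC/dt = Q(C_in − C).
Time constant τ = V/Q = 1830/36.1 = 50.693 s.
Solution: C(t) = C_in + (C₀ − C_in) e^(−t/τ).
C(54.4) = 2.38 + (0.359 − 2.38)·e^(−54.4/50.693) = 2.38 + (-2.0210)·0.34193 = 1.6890 g/L.

1.69 g/L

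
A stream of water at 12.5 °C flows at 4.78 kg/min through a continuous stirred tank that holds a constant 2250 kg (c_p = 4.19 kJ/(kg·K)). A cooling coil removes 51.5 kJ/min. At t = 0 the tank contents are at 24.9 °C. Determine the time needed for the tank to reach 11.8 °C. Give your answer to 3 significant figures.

979 min

Energy balance: M c_p dT/dt = ṁ c_p (T_in − T) − 51.5.
τ = M/ṁ = 470.71 min; T_ss = T_in − Q̇/(ṁ c_p) = 9.9286 °C.
T(t) = T_ss + (T₀ − T_ss) e^(−t/τ). Set T = 11.8:
e^(−t/τ) = (11.8 − 9.9286)/(24.9 − 9.9286) = 0.12500
t = −470.71 · ln(0.12500) = 978.83 min.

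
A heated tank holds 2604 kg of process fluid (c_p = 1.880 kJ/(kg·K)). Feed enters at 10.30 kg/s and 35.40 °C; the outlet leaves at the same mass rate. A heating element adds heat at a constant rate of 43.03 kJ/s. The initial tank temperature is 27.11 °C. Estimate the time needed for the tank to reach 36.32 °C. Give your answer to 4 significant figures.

528.0 s

First-law balance (no shaft work): M c_p dT/dt = ṁ c_p (T_in − T) + 43.03.
τ = M/ṁ = 252.816 s; T_ss = T_in + Q̇/(ṁ c_p) = 37.6222 °C.
T(t) = T_ss + (T₀ − T_ss) e^(−t/τ). Set T = 36.32:
e^(−t/τ) = (36.32 − 37.6222)/(27.11 − 37.6222) = 0.123872
t = −252.816 · ln(0.123872) = 528.007 s.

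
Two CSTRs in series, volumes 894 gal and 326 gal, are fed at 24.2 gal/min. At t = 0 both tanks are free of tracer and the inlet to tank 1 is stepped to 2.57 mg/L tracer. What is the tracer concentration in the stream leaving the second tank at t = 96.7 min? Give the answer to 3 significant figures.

Time constants: τᵢ = Vᵢ/Q for each well-mixed tank.
τ₁ = 894/24.2 = 36.942 min; τ₂ = 326/24.2 = 13.471 min.
Tank 1: C₁ = C_in(1 − e^(−t/τ₁)). Tank 2 (τ₁ ≠ τ₂): C₂ = C_in[1 − (τ₁ e^(−t/τ₁) − τ₂ e^(−t/τ₂))/(τ₁ − τ₂)].
At t = 96.7: e^(−t/τ₁) = 0.072977, e^(−t/τ₂) = 0.00076293.
C₂ = 2.57·[1 − (36.942·0.072977 − 13.471·0.00076293)/(23.471)] = 2.57·0.88558 = 2.2759 mg/L.

2.28 mg/L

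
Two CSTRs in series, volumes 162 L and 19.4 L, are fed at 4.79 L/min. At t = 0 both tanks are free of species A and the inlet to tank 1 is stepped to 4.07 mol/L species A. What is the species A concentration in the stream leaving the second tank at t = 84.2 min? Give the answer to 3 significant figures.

3.69 mol/L

Time constants: τᵢ = Vᵢ/Q for each well-mixed tank.
τ₁ = 162/4.79 = 33.820 min; τ₂ = 19.4/4.79 = 4.0501 min.
Solving the cascade with C₁(0)=C₂(0)=0 gives C₂(t) = C_in[1 − (τ₁ e^(−t/τ₁) − τ₂ e^(−t/τ₂))/(τ₁ − τ₂)].
At t = 84.2: e^(−t/τ₁) = 0.082942, e^(−t/τ₂) = 9.3583e-10.
C₂ = 4.07·[1 − (33.820·0.082942 − 4.0501·9.3583e-10)/(29.770)] = 4.07·0.90577 = 3.6865 mol/L.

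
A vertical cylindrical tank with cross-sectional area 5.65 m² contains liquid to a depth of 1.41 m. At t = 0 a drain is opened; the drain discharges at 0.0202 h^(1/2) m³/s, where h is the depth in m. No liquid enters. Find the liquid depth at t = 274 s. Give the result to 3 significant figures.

0.487 m

A dh/dt = −Q_out = −0.0202 √h.
This is separable: 2 d(√h)/dt = −0.0202/A, so √h = √h₀ − (0.0202/(2A)) t.
√h = √1.41 − 0.0202·274/(2·5.65) = 1.1874 − 0.48981 = 0.69763.
h = 0.69763² = 0.48669 m.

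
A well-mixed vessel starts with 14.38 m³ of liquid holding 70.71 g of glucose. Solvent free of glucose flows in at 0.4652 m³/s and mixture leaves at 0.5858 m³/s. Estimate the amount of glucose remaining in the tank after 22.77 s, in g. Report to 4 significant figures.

25.26 g

Total volume: dV/dt = Q_in − Q_out = -0.120600 m³/s, so V(t) = 14.38 − 0.120600 t and V(22.77) = 11.6339 m³.
Species balance (pure solvent in): dm/dt = −Q_out · m/V(t).
dm/m = −Q_out dt/(V₀ − 0.120600 t); integrating gives ln(m/m₀) = −(Q_out/(Q_in−Q_out)) ln(V/V₀).
m = m₀ (V₀/V)^(Q_out/(Q_in−Q_out)) = 70.71 × (14.38/11.6339)^(-4.85738) = 25.2607 g.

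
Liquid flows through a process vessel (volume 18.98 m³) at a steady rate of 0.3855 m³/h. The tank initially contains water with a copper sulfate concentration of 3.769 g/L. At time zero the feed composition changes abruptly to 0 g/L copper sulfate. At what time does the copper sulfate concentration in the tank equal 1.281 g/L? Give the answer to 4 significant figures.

53.13 h

Transient balance on the dissolved component: V dC/dt = Q(C_in − C), so τ = V/Q = 49.2348 h.
C(t) = C_in + (C₀ − C_in) e^(−t/τ). Set C = 1.281 and solve for t:
e^(−t/τ) = (C − C_in)/(C₀ − C_in) = (1.281 − 0)/(3.769 − 0) = 0.339878
t = −τ ln(…) = 49.2348 × 1.07917 = 53.1326 h.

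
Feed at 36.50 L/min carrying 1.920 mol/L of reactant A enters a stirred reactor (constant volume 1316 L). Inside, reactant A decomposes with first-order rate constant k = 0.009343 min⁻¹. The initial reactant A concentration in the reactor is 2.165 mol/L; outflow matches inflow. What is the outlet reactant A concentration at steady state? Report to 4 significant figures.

1.436 mol/L

Accumulation = in − out − consumed: V dC/dt = Q C_in − Q C − k V C.
At steady state: 0 = Q C_in − (Q + kV) C_ss, so C_ss = Q C_in/(Q + kV).
C_ss = 36.50·1.920/(36.50 + 0.009343·1316) = 70.0800/48.7954 = 1.43620 mol/L.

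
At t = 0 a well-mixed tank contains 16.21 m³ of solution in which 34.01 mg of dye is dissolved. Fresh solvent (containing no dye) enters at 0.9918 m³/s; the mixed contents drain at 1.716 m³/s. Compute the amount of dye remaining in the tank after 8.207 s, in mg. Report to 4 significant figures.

Total volume: dV/dt = Q_in − Q_out = -0.724200 m³/s, so V(t) = 16.21 − 0.724200 t and V(8.207) = 10.2665 m³.
No dye enters, so dm/dt = −Q_out · (m/V).
Separate: dm/m = −Q_out dt/V(t) ⇒ ln(m/m₀) = −(Q_out/(Q_in−Q_out)) ln(V/V₀).
m = m₀ (V₀/V)^(Q_out/(Q_in−Q_out)) = 34.01 × (16.21/10.2665)^(-2.36951) = 11.5236 mg.

11.52 mg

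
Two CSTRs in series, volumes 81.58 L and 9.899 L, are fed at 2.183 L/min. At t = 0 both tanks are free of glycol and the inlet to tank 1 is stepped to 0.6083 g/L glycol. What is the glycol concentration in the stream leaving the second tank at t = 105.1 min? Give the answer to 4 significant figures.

0.5667 g/L

Each tank obeys Vᵢ dCᵢ/dt = Q(Cᵢ₋₁ − Cᵢ), so τᵢ = Vᵢ/Q.
τ₁ = 81.58/2.183 = 37.3706 min; τ₂ = 9.899/2.183 = 4.53459 min.
Solving the cascade with C₁(0)=C₂(0)=0 gives C₂(t) = C_in[1 − (τ₁ e^(−t/τ₁) − τ₂ e^(−t/τ₂))/(τ₁ − τ₂)].
At t = 105.1: e^(−t/τ₁) = 0.0600624, e^(−t/τ₂) = 8.59357e-11.
C₂ = 0.6083·[1 − (37.3706·0.0600624 − 4.53459·8.59357e-11)/(32.8360)] = 0.6083·0.931643 = 0.566719 g/L.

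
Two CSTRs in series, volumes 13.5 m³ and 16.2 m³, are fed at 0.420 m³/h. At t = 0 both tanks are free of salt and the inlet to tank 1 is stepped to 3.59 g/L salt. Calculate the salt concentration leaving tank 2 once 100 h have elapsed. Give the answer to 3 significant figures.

Species balance on tank i: dCᵢ/dt = (Cᵢ₋₁ − Cᵢ)/τᵢ with τᵢ = Vᵢ/Q.
τ₁ = 13.5/0.420 = 32.143 h; τ₂ = 16.2/0.420 = 38.571 h.
Tank 1: C₁ = C_in(1 − e^(−t/τ₁)). Tank 2 (τ₁ ≠ τ₂): C₂ = C_in[1 − (τ₁ e^(−t/τ₁) − τ₂ e^(−t/τ₂))/(τ₁ − τ₂)].
At t = 100: e^(−t/τ₁) = 0.044551, e^(−t/τ₂) = 0.074826.
C₂ = 3.59·[1 − (32.143·0.044551 − 38.571·0.074826)/(-6.4286)] = 3.59·0.77380 = 2.7780 g/L.

2.78 g/L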